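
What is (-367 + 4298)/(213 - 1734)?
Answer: -3931/1521 ≈ -2.5845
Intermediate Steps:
(-367 + 4298)/(213 - 1734) = 3931/(-1521) = 3931*(-1/1521) = -3931/1521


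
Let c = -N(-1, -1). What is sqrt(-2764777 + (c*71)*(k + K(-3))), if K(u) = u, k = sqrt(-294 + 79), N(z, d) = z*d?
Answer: sqrt(-2764564 - 71*I*sqrt(215)) ≈ 0.313 - 1662.7*I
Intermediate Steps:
N(z, d) = d*z
k = I*sqrt(215) (k = sqrt(-215) = I*sqrt(215) ≈ 14.663*I)
c = -1 (c = -(-1)*(-1) = -1*1 = -1)
sqrt(-2764777 + (c*71)*(k + K(-3))) = sqrt(-2764777 + (-1*71)*(I*sqrt(215) - 3)) = sqrt(-2764777 - 71*(-3 + I*sqrt(215))) = sqrt(-2764777 + (213 - 71*I*sqrt(215))) = sqrt(-2764564 - 71*I*sqrt(215))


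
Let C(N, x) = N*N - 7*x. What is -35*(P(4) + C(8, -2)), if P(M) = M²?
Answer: -3290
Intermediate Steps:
C(N, x) = N² - 7*x
-35*(P(4) + C(8, -2)) = -35*(4² + (8² - 7*(-2))) = -35*(16 + (64 + 14)) = -35*(16 + 78) = -35*94 = -3290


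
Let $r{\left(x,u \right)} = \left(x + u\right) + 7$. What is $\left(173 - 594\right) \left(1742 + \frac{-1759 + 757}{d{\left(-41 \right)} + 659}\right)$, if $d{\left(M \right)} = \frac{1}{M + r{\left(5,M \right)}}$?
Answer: $- \frac{33800649338}{46129} \approx -7.3274 \cdot 10^{5}$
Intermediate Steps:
$r{\left(x,u \right)} = 7 + u + x$ ($r{\left(x,u \right)} = \left(u + x\right) + 7 = 7 + u + x$)
$d{\left(M \right)} = \frac{1}{12 + 2 M}$ ($d{\left(M \right)} = \frac{1}{M + \left(7 + M + 5\right)} = \frac{1}{M + \left(12 + M\right)} = \frac{1}{12 + 2 M}$)
$\left(173 - 594\right) \left(1742 + \frac{-1759 + 757}{d{\left(-41 \right)} + 659}\right) = \left(173 - 594\right) \left(1742 + \frac{-1759 + 757}{\frac{1}{2 \left(6 - 41\right)} + 659}\right) = - 421 \left(1742 - \frac{1002}{\frac{1}{2 \left(-35\right)} + 659}\right) = - 421 \left(1742 - \frac{1002}{\frac{1}{2} \left(- \frac{1}{35}\right) + 659}\right) = - 421 \left(1742 - \frac{1002}{- \frac{1}{70} + 659}\right) = - 421 \left(1742 - \frac{1002}{\frac{46129}{70}}\right) = - 421 \left(1742 - \frac{70140}{46129}\right) = \left(-421\right) \frac{80286578}{46129} = - \frac{33800649338}{46129}$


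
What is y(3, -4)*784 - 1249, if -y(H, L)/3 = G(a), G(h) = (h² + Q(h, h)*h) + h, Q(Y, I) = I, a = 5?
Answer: -130609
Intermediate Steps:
G(h) = h + 2*h² (G(h) = (h² + h*h) + h = (h² + h²) + h = 2*h² + h = h + 2*h²)
y(H, L) = -165 (y(H, L) = -15*(1 + 2*5) = -15*(1 + 10) = -15*11 = -3*55 = -165)
y(3, -4)*784 - 1249 = -165*784 - 1249 = -129360 - 1249 = -130609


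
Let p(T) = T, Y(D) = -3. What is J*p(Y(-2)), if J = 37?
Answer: -111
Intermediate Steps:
J*p(Y(-2)) = 37*(-3) = -111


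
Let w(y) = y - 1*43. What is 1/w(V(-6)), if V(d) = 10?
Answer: -1/33 ≈ -0.030303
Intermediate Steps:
w(y) = -43 + y (w(y) = y - 43 = -43 + y)
1/w(V(-6)) = 1/(-43 + 10) = 1/(-33) = -1/33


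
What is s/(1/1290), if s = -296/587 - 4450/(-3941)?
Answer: 1864842060/2313367 ≈ 806.12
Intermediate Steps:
s = 1445614/2313367 (s = -296*1/587 - 4450*(-1/3941) = -296/587 + 4450/3941 = 1445614/2313367 ≈ 0.62490)
s/(1/1290) = 1445614/(2313367*(1/1290)) = (1445614/2313367)*1290 = 1864842060/2313367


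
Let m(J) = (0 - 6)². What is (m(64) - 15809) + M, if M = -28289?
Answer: -44062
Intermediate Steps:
m(J) = 36 (m(J) = (-6)² = 36)
(m(64) - 15809) + M = (36 - 15809) - 28289 = -15773 - 28289 = -44062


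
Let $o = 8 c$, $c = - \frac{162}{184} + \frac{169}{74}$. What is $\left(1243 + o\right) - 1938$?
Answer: $- \frac{581891}{851} \approx -683.77$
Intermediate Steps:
$c = \frac{4777}{3404}$ ($c = \left(-162\right) \frac{1}{184} + 169 \cdot \frac{1}{74} = - \frac{81}{92} + \frac{169}{74} = \frac{4777}{3404} \approx 1.4033$)
$o = \frac{9554}{851}$ ($o = 8 \cdot \frac{4777}{3404} = \frac{9554}{851} \approx 11.227$)
$\left(1243 + o\right) - 1938 = \left(1243 + \frac{9554}{851}\right) - 1938 = \frac{1067347}{851} - 1938 = - \frac{581891}{851}$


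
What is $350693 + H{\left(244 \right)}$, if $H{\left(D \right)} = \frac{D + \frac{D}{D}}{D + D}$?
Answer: $\frac{171138429}{488} \approx 3.5069 \cdot 10^{5}$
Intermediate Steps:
$H{\left(D \right)} = \frac{1 + D}{2 D}$ ($H{\left(D \right)} = \frac{D + 1}{2 D} = \left(1 + D\right) \frac{1}{2 D} = \frac{1 + D}{2 D}$)
$350693 + H{\left(244 \right)} = 350693 + \frac{1 + 244}{2 \cdot 244} = 350693 + \frac{1}{2} \cdot \frac{1}{244} \cdot 245 = 350693 + \frac{245}{488} = \frac{171138429}{488}$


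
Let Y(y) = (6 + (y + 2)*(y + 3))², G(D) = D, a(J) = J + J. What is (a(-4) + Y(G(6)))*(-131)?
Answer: -795956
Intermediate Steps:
a(J) = 2*J
Y(y) = (6 + (2 + y)*(3 + y))²
(a(-4) + Y(G(6)))*(-131) = (2*(-4) + (12 + 6² + 5*6)²)*(-131) = (-8 + (12 + 36 + 30)²)*(-131) = (-8 + 78²)*(-131) = (-8 + 6084)*(-131) = 6076*(-131) = -795956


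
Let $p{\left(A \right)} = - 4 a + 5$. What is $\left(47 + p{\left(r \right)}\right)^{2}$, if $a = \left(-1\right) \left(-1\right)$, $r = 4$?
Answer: $2304$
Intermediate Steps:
$a = 1$
$p{\left(A \right)} = 1$ ($p{\left(A \right)} = \left(-4\right) 1 + 5 = -4 + 5 = 1$)
$\left(47 + p{\left(r \right)}\right)^{2} = \left(47 + 1\right)^{2} = 48^{2} = 2304$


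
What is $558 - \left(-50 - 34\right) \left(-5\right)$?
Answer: $138$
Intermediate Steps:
$558 - \left(-50 - 34\right) \left(-5\right) = 558 - \left(-84\right) \left(-5\right) = 558 - 420 = 138$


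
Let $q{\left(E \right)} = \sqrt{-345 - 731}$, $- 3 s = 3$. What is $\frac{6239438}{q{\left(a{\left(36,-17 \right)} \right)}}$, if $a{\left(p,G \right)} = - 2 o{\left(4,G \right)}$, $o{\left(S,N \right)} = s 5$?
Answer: $- \frac{3119719 i \sqrt{269}}{269} \approx - 1.9021 \cdot 10^{5} i$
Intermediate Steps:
$s = -1$ ($s = \left(- \frac{1}{3}\right) 3 = -1$)
$o{\left(S,N \right)} = -5$ ($o{\left(S,N \right)} = \left(-1\right) 5 = -5$)
$a{\left(p,G \right)} = 10$ ($a{\left(p,G \right)} = \left(-2\right) \left(-5\right) = 10$)
$q{\left(E \right)} = 2 i \sqrt{269}$ ($q{\left(E \right)} = \sqrt{-1076} = 2 i \sqrt{269}$)
$\frac{6239438}{q{\left(a{\left(36,-17 \right)} \right)}} = \frac{6239438}{2 i \sqrt{269}} = 6239438 \left(- \frac{i \sqrt{269}}{538}\right) = - \frac{3119719 i \sqrt{269}}{269}$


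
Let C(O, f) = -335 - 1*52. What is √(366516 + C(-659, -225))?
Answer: 3*√40681 ≈ 605.09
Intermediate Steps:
C(O, f) = -387 (C(O, f) = -335 - 52 = -387)
√(366516 + C(-659, -225)) = √(366516 - 387) = √366129 = 3*√40681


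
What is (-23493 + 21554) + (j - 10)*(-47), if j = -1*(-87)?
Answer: -5558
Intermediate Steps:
j = 87
(-23493 + 21554) + (j - 10)*(-47) = (-23493 + 21554) + (87 - 10)*(-47) = -1939 + 77*(-47) = -1939 - 3619 = -5558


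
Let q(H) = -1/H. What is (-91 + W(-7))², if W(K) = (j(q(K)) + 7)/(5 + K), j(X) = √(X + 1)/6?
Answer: (3969 + √14)²/1764 ≈ 8947.1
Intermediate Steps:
j(X) = √(1 + X)/6 (j(X) = √(1 + X)*(⅙) = √(1 + X)/6)
W(K) = (7 + √(1 - 1/K)/6)/(5 + K) (W(K) = (√(1 - 1/K)/6 + 7)/(5 + K) = (7 + √(1 - 1/K)/6)/(5 + K))
(-91 + W(-7))² = (-91 + (42 + √((-1 - 7)/(-7)))/(6*(5 - 7)))² = (-91 + (⅙)*(42 + √(-⅐*(-8)))/(-2))² = (-91 + (⅙)*(-½)*(42 + √(8/7)))² = (-91 + (⅙)*(-½)*(42 + 2*√14/7))² = (-91 + (-7/2 - √14/42))² = (-189/2 - √14/42)²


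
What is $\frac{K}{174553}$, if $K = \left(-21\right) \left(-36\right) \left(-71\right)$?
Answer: $- \frac{53676}{174553} \approx -0.30751$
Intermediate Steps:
$K = -53676$ ($K = 756 \left(-71\right) = -53676$)
$\frac{K}{174553} = - \frac{53676}{174553}$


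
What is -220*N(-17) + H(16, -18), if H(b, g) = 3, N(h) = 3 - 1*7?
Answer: 883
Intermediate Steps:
N(h) = -4 (N(h) = 3 - 7 = -4)
-220*N(-17) + H(16, -18) = -220*(-4) + 3 = 880 + 3 = 883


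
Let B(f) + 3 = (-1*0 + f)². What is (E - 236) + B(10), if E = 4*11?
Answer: -95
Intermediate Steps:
E = 44
B(f) = -3 + f² (B(f) = -3 + (-1*0 + f)² = -3 + (0 + f)² = -3 + f²)
(E - 236) + B(10) = (44 - 236) + (-3 + 10²) = -192 + (-3 + 100) = -192 + 97 = -95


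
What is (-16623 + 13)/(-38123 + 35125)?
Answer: 8305/1499 ≈ 5.5404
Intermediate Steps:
(-16623 + 13)/(-38123 + 35125) = -16610/(-2998) = -16610*(-1/2998) = 8305/1499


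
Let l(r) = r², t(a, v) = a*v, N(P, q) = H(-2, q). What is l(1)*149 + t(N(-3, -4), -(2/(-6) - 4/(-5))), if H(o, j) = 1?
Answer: 2228/15 ≈ 148.53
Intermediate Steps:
N(P, q) = 1
l(1)*149 + t(N(-3, -4), -(2/(-6) - 4/(-5))) = 1²*149 + 1*(-(2/(-6) - 4/(-5))) = 1*149 + 1*(-(2*(-⅙) - 4*(-⅕))) = 149 + 1*(-(-⅓ + ⅘)) = 149 + 1*(-1*7/15) = 149 + 1*(-7/15) = 149 - 7/15 = 2228/15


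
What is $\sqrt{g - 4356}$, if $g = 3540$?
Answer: $4 i \sqrt{51} \approx 28.566 i$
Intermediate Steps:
$\sqrt{g - 4356} = \sqrt{3540 - 4356} = \sqrt{-816} = 4 i \sqrt{51}$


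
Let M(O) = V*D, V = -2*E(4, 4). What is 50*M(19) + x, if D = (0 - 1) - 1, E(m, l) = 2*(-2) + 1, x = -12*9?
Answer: -708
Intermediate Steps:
x = -108
E(m, l) = -3 (E(m, l) = -4 + 1 = -3)
D = -2 (D = -1 - 1 = -2)
V = 6 (V = -2*(-3) = 6)
M(O) = -12 (M(O) = 6*(-2) = -12)
50*M(19) + x = 50*(-12) - 108 = -600 - 108 = -708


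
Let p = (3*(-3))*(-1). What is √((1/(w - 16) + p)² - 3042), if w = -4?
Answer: I*√1184759/20 ≈ 54.423*I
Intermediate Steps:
p = 9 (p = -9*(-1) = 9)
√((1/(w - 16) + p)² - 3042) = √((1/(-4 - 16) + 9)² - 3042) = √((1/(-20) + 9)² - 3042) = √((-1/20 + 9)² - 3042) = √((179/20)² - 3042) = √(32041/400 - 3042) = √(-1184759/400) = I*√1184759/20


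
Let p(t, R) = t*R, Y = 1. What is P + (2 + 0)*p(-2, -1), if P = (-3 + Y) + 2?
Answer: 4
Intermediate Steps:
P = 0 (P = (-3 + 1) + 2 = -2 + 2 = 0)
p(t, R) = R*t
P + (2 + 0)*p(-2, -1) = 0 + (2 + 0)*(-1*(-2)) = 0 + 2*2 = 0 + 4 = 4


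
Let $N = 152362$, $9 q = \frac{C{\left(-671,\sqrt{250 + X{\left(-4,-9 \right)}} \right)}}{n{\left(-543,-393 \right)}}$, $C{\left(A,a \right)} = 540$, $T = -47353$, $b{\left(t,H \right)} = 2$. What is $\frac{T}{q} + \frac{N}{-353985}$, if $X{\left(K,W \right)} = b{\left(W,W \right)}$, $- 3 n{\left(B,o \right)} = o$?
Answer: $- \frac{9759396067}{94396} \approx -1.0339 \cdot 10^{5}$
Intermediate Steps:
$n{\left(B,o \right)} = - \frac{o}{3}$
$X{\left(K,W \right)} = 2$
$q = \frac{60}{131}$ ($q = \frac{540 \frac{1}{\left(- \frac{1}{3}\right) \left(-393\right)}}{9} = \frac{540 \cdot \frac{1}{131}}{9} = \frac{1}{9} \cdot \frac{540}{131} = \frac{60}{131} \approx 0.45802$)
$\frac{T}{q} + \frac{N}{-353985} = - \frac{47353}{\frac{60}{131}} + \frac{152362}{-353985} = \left(-47353\right) \frac{131}{60} + 152362 \left(- \frac{1}{353985}\right) = - \frac{6203243}{60} - \frac{152362}{353985} = - \frac{9759396067}{94396}$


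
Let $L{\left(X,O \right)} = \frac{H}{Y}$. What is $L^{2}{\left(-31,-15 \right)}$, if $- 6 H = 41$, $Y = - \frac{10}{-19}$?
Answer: $\frac{606841}{3600} \approx 168.57$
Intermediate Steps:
$Y = \frac{10}{19}$ ($Y = \left(-10\right) \left(- \frac{1}{19}\right) = \frac{10}{19} \approx 0.52632$)
$H = - \frac{41}{6}$ ($H = \left(- \frac{1}{6}\right) 41 = - \frac{41}{6} \approx -6.8333$)
$L{\left(X,O \right)} = - \frac{779}{60}$ ($L{\left(X,O \right)} = - \frac{41}{6 \cdot \frac{10}{19}} = \left(- \frac{41}{6}\right) \frac{19}{10} = - \frac{779}{60}$)
$L^{2}{\left(-31,-15 \right)} = \left(- \frac{779}{60}\right)^{2} = \frac{606841}{3600}$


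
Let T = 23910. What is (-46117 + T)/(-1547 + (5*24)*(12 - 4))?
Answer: 22207/587 ≈ 37.831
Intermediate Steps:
(-46117 + T)/(-1547 + (5*24)*(12 - 4)) = (-46117 + 23910)/(-1547 + (5*24)*(12 - 4)) = -22207/(-1547 + 120*8) = -22207/(-1547 + 960) = -22207/(-587) = -22207*(-1/587) = 22207/587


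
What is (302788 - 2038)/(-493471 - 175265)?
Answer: -50125/111456 ≈ -0.44973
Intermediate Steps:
(302788 - 2038)/(-493471 - 175265) = 300750/(-668736) = 300750*(-1/668736) = -50125/111456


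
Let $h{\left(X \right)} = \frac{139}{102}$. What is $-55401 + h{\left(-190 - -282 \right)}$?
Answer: $- \frac{5650763}{102} \approx -55400.0$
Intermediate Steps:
$h{\left(X \right)} = \frac{139}{102}$ ($h{\left(X \right)} = 139 \cdot \frac{1}{102} = \frac{139}{102}$)
$-55401 + h{\left(-190 - -282 \right)} = -55401 + \frac{139}{102} = - \frac{5650763}{102}$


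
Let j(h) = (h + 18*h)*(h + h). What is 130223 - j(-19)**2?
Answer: -188053301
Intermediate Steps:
j(h) = 38*h**2 (j(h) = (19*h)*(2*h) = 38*h**2)
130223 - j(-19)**2 = 130223 - (38*(-19)**2)**2 = 130223 - (38*361)**2 = 130223 - 1*13718**2 = 130223 - 1*188183524 = 130223 - 188183524 = -188053301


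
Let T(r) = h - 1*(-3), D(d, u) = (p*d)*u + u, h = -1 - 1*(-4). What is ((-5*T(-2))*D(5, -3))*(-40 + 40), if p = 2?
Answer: 0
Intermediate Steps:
h = 3 (h = -1 + 4 = 3)
D(d, u) = u + 2*d*u (D(d, u) = (2*d)*u + u = 2*d*u + u = u + 2*d*u)
T(r) = 6 (T(r) = 3 - 1*(-3) = 3 + 3 = 6)
((-5*T(-2))*D(5, -3))*(-40 + 40) = ((-5*6)*(-3*(1 + 2*5)))*(-40 + 40) = -(-90)*(1 + 10)*0 = -(-90)*11*0 = -30*(-33)*0 = 990*0 = 0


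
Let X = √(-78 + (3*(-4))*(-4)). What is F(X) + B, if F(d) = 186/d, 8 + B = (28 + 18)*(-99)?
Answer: -4562 - 31*I*√30/5 ≈ -4562.0 - 33.959*I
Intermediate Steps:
B = -4562 (B = -8 + (28 + 18)*(-99) = -8 + 46*(-99) = -8 - 4554 = -4562)
X = I*√30 (X = √(-78 - 12*(-4)) = √(-78 + 48) = √(-30) = I*√30 ≈ 5.4772*I)
F(X) + B = 186/((I*√30)) - 4562 = 186*(-I*√30/30) - 4562 = -31*I*√30/5 - 4562 = -4562 - 31*I*√30/5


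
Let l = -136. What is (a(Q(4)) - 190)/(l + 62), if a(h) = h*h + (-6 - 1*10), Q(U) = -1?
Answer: 205/74 ≈ 2.7703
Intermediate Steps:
a(h) = -16 + h**2 (a(h) = h**2 + (-6 - 10) = h**2 - 16 = -16 + h**2)
(a(Q(4)) - 190)/(l + 62) = ((-16 + (-1)**2) - 190)/(-136 + 62) = ((-16 + 1) - 190)/(-74) = (-15 - 190)*(-1/74) = -205*(-1/74) = 205/74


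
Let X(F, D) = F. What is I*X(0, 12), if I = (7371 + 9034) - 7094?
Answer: 0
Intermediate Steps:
I = 9311 (I = 16405 - 7094 = 9311)
I*X(0, 12) = 9311*0 = 0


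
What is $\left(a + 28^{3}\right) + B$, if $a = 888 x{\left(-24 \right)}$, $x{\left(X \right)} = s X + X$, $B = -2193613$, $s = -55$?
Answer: $-1020813$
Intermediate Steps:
$x{\left(X \right)} = - 54 X$ ($x{\left(X \right)} = - 55 X + X = - 54 X$)
$a = 1150848$ ($a = 888 \left(\left(-54\right) \left(-24\right)\right) = 888 \cdot 1296 = 1150848$)
$\left(a + 28^{3}\right) + B = \left(1150848 + 28^{3}\right) - 2193613 = \left(1150848 + 21952\right) - 2193613 = 1172800 - 2193613 = -1020813$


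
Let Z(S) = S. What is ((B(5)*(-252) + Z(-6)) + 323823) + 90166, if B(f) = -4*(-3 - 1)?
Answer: 409951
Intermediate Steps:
B(f) = 16 (B(f) = -4*(-4) = 16)
((B(5)*(-252) + Z(-6)) + 323823) + 90166 = ((16*(-252) - 6) + 323823) + 90166 = ((-4032 - 6) + 323823) + 90166 = (-4038 + 323823) + 90166 = 319785 + 90166 = 409951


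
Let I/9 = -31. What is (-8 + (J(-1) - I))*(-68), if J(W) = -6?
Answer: -18020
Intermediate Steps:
I = -279 (I = 9*(-31) = -279)
(-8 + (J(-1) - I))*(-68) = (-8 + (-6 - 1*(-279)))*(-68) = (-8 + (-6 + 279))*(-68) = (-8 + 273)*(-68) = 265*(-68) = -18020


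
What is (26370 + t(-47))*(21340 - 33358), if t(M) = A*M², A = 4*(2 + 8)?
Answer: -1378825140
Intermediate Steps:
A = 40 (A = 4*10 = 40)
t(M) = 40*M²
(26370 + t(-47))*(21340 - 33358) = (26370 + 40*(-47)²)*(21340 - 33358) = (26370 + 40*2209)*(-12018) = (26370 + 88360)*(-12018) = 114730*(-12018) = -1378825140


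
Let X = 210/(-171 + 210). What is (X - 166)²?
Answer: 4359744/169 ≈ 25797.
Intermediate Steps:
X = 70/13 (X = 210/39 = 210*(1/39) = 70/13 ≈ 5.3846)
(X - 166)² = (70/13 - 166)² = (-2088/13)² = 4359744/169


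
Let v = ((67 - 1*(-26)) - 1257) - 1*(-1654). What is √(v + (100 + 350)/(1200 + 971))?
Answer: 4*√144404065/2171 ≈ 22.141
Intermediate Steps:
v = 490 (v = ((67 + 26) - 1257) + 1654 = (93 - 1257) + 1654 = -1164 + 1654 = 490)
√(v + (100 + 350)/(1200 + 971)) = √(490 + (100 + 350)/(1200 + 971)) = √(490 + 450/2171) = √(1064240/2171) = 4*√144404065/2171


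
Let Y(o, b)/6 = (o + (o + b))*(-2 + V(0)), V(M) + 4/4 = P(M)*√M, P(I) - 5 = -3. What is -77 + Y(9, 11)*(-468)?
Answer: 244219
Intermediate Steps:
P(I) = 2 (P(I) = 5 - 3 = 2)
V(M) = -1 + 2*√M
Y(o, b) = -36*o - 18*b (Y(o, b) = 6*((o + (o + b))*(-2 + (-1 + 2*√0))) = 6*((o + (b + o))*(-2 + (-1 + 2*0))) = 6*((b + 2*o)*(-2 + (-1 + 0))) = 6*((b + 2*o)*(-2 - 1)) = 6*((b + 2*o)*(-3)) = 6*(-6*o - 3*b) = -36*o - 18*b)
-77 + Y(9, 11)*(-468) = -77 + (-36*9 - 18*11)*(-468) = -77 + (-324 - 198)*(-468) = -77 - 522*(-468) = -77 + 244296 = 244219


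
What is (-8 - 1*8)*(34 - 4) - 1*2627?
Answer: -3107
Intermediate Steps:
(-8 - 1*8)*(34 - 4) - 1*2627 = (-8 - 8)*30 - 2627 = -16*30 - 2627 = -480 - 2627 = -3107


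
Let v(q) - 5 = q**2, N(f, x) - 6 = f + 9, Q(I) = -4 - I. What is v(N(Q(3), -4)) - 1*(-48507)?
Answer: 48576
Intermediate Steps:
N(f, x) = 15 + f (N(f, x) = 6 + (f + 9) = 6 + (9 + f) = 15 + f)
v(q) = 5 + q**2
v(N(Q(3), -4)) - 1*(-48507) = (5 + (15 + (-4 - 1*3))**2) - 1*(-48507) = (5 + (15 + (-4 - 3))**2) + 48507 = (5 + (15 - 7)**2) + 48507 = (5 + 8**2) + 48507 = (5 + 64) + 48507 = 69 + 48507 = 48576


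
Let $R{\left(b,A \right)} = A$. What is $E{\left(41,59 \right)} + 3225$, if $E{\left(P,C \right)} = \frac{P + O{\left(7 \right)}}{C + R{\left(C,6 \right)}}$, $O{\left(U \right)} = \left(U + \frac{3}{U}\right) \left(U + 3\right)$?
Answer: $\frac{1468182}{455} \approx 3226.8$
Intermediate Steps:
$O{\left(U \right)} = \left(3 + U\right) \left(U + \frac{3}{U}\right)$ ($O{\left(U \right)} = \left(U + \frac{3}{U}\right) \left(3 + U\right) = \left(3 + U\right) \left(U + \frac{3}{U}\right)$)
$E{\left(P,C \right)} = \frac{\frac{520}{7} + P}{6 + C}$ ($E{\left(P,C \right)} = \frac{P + \left(3 + 7^{2} + 3 \cdot 7 + \frac{9}{7}\right)}{C + 6} = \frac{P + \left(3 + 49 + 21 + 9 \cdot \frac{1}{7}\right)}{6 + C} = \frac{P + \left(3 + 49 + 21 + \frac{9}{7}\right)}{6 + C} = \frac{P + \frac{520}{7}}{6 + C} = \frac{\frac{520}{7} + P}{6 + C}$)
$E{\left(41,59 \right)} + 3225 = \frac{\frac{520}{7} + 41}{6 + 59} + 3225 = \frac{1}{65} \cdot \frac{807}{7} + 3225 = \frac{807}{455} + 3225 = \frac{1468182}{455}$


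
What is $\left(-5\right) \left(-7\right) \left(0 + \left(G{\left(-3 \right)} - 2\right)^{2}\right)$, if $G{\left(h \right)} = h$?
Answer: $875$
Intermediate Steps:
$\left(-5\right) \left(-7\right) \left(0 + \left(G{\left(-3 \right)} - 2\right)^{2}\right) = \left(-5\right) \left(-7\right) \left(0 + \left(-3 - 2\right)^{2}\right) = 35 \left(0 + \left(-5\right)^{2}\right) = 35 \left(0 + 25\right) = 35 \cdot 25 = 875$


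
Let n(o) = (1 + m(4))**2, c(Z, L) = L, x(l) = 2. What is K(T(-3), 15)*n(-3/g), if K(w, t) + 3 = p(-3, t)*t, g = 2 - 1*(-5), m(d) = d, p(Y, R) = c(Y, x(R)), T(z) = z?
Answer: 675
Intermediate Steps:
p(Y, R) = 2
g = 7 (g = 2 + 5 = 7)
K(w, t) = -3 + 2*t
n(o) = 25 (n(o) = (1 + 4)**2 = 5**2 = 25)
K(T(-3), 15)*n(-3/g) = (-3 + 2*15)*25 = (-3 + 30)*25 = 27*25 = 675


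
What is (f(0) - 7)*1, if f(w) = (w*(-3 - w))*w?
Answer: -7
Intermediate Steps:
f(w) = w²*(-3 - w)
(f(0) - 7)*1 = (0²*(-3 - 1*0) - 7)*1 = (0*(-3 + 0) - 7)*1 = (0*(-3) - 7)*1 = (0 - 7)*1 = -7*1 = -7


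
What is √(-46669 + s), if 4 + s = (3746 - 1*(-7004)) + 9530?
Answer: I*√26393 ≈ 162.46*I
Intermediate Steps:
s = 20276 (s = -4 + ((3746 - 1*(-7004)) + 9530) = -4 + ((3746 + 7004) + 9530) = -4 + (10750 + 9530) = -4 + 20280 = 20276)
√(-46669 + s) = √(-46669 + 20276) = √(-26393) = I*√26393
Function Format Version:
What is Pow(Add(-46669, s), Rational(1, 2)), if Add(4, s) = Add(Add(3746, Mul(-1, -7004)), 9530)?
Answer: Mul(I, Pow(26393, Rational(1, 2))) ≈ Mul(162.46, I)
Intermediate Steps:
s = 20276 (s = Add(-4, Add(Add(3746, Mul(-1, -7004)), 9530)) = Add(-4, Add(Add(3746, 7004), 9530)) = Add(-4, Add(10750, 9530)) = Add(-4, 20280) = 20276)
Pow(Add(-46669, s), Rational(1, 2)) = Pow(Add(-46669, 20276), Rational(1, 2)) = Pow(-26393, Rational(1, 2)) = Mul(I, Pow(26393, Rational(1, 2)))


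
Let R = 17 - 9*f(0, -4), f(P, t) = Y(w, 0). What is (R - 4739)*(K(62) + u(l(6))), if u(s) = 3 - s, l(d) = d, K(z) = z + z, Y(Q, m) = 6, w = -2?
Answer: -577896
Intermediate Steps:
K(z) = 2*z
f(P, t) = 6
R = -37 (R = 17 - 9*6 = 17 - 54 = -37)
(R - 4739)*(K(62) + u(l(6))) = (-37 - 4739)*(2*62 + (3 - 1*6)) = -4776*(124 + (3 - 6)) = -4776*(124 - 3) = -4776*121 = -577896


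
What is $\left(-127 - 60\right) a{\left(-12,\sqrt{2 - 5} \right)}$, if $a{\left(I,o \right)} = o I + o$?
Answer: $2057 i \sqrt{3} \approx 3562.8 i$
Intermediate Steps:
$a{\left(I,o \right)} = o + I o$ ($a{\left(I,o \right)} = I o + o = o + I o$)
$\left(-127 - 60\right) a{\left(-12,\sqrt{2 - 5} \right)} = \left(-127 - 60\right) \sqrt{2 - 5} \left(1 - 12\right) = - 187 \sqrt{-3} \left(-11\right) = - 187 i \sqrt{3} \left(-11\right) = - 187 \left(- 11 i \sqrt{3}\right) = 2057 i \sqrt{3}$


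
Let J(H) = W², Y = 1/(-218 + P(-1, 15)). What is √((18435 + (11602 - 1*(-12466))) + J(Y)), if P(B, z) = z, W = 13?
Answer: 4*√2667 ≈ 206.57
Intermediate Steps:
Y = -1/203 (Y = 1/(-218 + 15) = 1/(-203) = -1/203 ≈ -0.0049261)
J(H) = 169 (J(H) = 13² = 169)
√((18435 + (11602 - 1*(-12466))) + J(Y)) = √((18435 + (11602 - 1*(-12466))) + 169) = √((18435 + (11602 + 12466)) + 169) = √((18435 + 24068) + 169) = √(42503 + 169) = √42672 = 4*√2667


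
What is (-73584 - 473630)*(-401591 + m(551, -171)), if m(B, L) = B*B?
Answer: 53621499860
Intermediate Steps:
m(B, L) = B²
(-73584 - 473630)*(-401591 + m(551, -171)) = (-73584 - 473630)*(-401591 + 551²) = -547214*(-401591 + 303601) = -547214*(-97990) = 53621499860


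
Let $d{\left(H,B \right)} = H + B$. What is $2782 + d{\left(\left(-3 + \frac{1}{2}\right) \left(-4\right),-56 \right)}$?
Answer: $2736$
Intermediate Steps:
$d{\left(H,B \right)} = B + H$
$2782 + d{\left(\left(-3 + \frac{1}{2}\right) \left(-4\right),-56 \right)} = 2782 - \left(56 - \left(-3 + \frac{1}{2}\right) \left(-4\right)\right) = 2782 - 46 = 2736$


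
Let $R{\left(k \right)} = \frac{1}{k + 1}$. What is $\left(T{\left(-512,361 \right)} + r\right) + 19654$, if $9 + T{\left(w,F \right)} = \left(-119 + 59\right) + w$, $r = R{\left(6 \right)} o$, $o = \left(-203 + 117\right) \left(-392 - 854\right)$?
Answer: $34381$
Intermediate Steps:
$R{\left(k \right)} = \frac{1}{1 + k}$
$o = 107156$ ($o = \left(-86\right) \left(-1246\right) = 107156$)
$r = 15308$ ($r = \frac{1}{1 + 6} \cdot 107156 = \frac{1}{7} \cdot 107156 = 15308$)
$T{\left(w,F \right)} = -69 + w$ ($T{\left(w,F \right)} = -9 + \left(\left(-119 + 59\right) + w\right) = -9 + \left(-60 + w\right) = -69 + w$)
$\left(T{\left(-512,361 \right)} + r\right) + 19654 = \left(\left(-69 - 512\right) + 15308\right) + 19654 = \left(-581 + 15308\right) + 19654 = 14727 + 19654 = 34381$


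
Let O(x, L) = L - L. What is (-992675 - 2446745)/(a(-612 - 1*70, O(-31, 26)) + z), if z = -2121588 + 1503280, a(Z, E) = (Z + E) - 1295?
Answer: 687884/124057 ≈ 5.5449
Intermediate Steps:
O(x, L) = 0
a(Z, E) = -1295 + E + Z (a(Z, E) = (E + Z) - 1295 = -1295 + E + Z)
z = -618308
(-992675 - 2446745)/(a(-612 - 1*70, O(-31, 26)) + z) = (-992675 - 2446745)/((-1295 + 0 + (-612 - 1*70)) - 618308) = -3439420/((-1295 + 0 + (-612 - 70)) - 618308) = -3439420/((-1295 + 0 - 682) - 618308) = -3439420/(-1977 - 618308) = -3439420/(-620285) = -3439420*(-1/620285) = 687884/124057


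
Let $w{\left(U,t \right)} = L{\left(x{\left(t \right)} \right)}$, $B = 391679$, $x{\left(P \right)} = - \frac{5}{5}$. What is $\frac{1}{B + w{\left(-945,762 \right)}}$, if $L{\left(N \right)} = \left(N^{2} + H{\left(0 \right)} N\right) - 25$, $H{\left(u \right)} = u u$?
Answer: $\frac{1}{391655} \approx 2.5533 \cdot 10^{-6}$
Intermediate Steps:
$x{\left(P \right)} = -1$ ($x{\left(P \right)} = \left(-5\right) \frac{1}{5} = -1$)
$H{\left(u \right)} = u^{2}$
$L{\left(N \right)} = -25 + N^{2}$ ($L{\left(N \right)} = \left(N^{2} + 0^{2} N\right) - 25 = \left(N^{2} + 0 N\right) - 25 = \left(N^{2} + 0\right) - 25 = N^{2} - 25 = -25 + N^{2}$)
$w{\left(U,t \right)} = -24$ ($w{\left(U,t \right)} = -25 + \left(-1\right)^{2} = -25 + 1 = -24$)
$\frac{1}{B + w{\left(-945,762 \right)}} = \frac{1}{391679 - 24} = \frac{1}{391655}$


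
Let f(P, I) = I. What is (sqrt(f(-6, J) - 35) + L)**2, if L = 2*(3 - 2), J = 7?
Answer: -24 + 8*I*sqrt(7) ≈ -24.0 + 21.166*I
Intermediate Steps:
L = 2 (L = 2*1 = 2)
(sqrt(f(-6, J) - 35) + L)**2 = (sqrt(7 - 35) + 2)**2 = (sqrt(-28) + 2)**2 = (2*I*sqrt(7) + 2)**2 = (2 + 2*I*sqrt(7))**2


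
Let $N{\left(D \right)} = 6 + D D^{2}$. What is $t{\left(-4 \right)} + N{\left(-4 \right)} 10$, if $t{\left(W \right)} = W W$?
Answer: $-564$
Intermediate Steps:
$t{\left(W \right)} = W^{2}$
$N{\left(D \right)} = 6 + D^{3}$
$t{\left(-4 \right)} + N{\left(-4 \right)} 10 = \left(-4\right)^{2} + \left(6 + \left(-4\right)^{3}\right) 10 = 16 + \left(6 - 64\right) 10 = 16 - 580 = -564$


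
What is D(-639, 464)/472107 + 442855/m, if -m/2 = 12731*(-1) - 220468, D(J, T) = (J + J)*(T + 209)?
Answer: -64023725309/73396586862 ≈ -0.87230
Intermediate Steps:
D(J, T) = 2*J*(209 + T) (D(J, T) = (2*J)*(209 + T) = 2*J*(209 + T))
m = 466398 (m = -2*(12731*(-1) - 220468) = -2*(-12731 - 220468) = -2*(-233199) = 466398)
D(-639, 464)/472107 + 442855/m = (2*(-639)*(209 + 464))/472107 + 442855/466398 = (2*(-639)*673)*(1/472107) + 442855*(1/466398) = -860094*1/472107 + 442855/466398 = -286698/157369 + 442855/466398 = -64023725309/73396586862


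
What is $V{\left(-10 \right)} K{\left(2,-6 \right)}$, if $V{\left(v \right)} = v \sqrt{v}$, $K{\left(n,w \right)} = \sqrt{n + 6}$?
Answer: $- 40 i \sqrt{5} \approx - 89.443 i$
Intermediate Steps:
$K{\left(n,w \right)} = \sqrt{6 + n}$
$V{\left(v \right)} = v^{\frac{3}{2}}$
$V{\left(-10 \right)} K{\left(2,-6 \right)} = \left(-10\right)^{\frac{3}{2}} \sqrt{6 + 2} = - 10 i \sqrt{10} \sqrt{8} = - 10 i \sqrt{10} \cdot 2 \sqrt{2} = - 40 i \sqrt{5}$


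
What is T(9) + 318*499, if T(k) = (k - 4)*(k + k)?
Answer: 158772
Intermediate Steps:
T(k) = 2*k*(-4 + k) (T(k) = (-4 + k)*(2*k) = 2*k*(-4 + k))
T(9) + 318*499 = 2*9*(-4 + 9) + 318*499 = 2*9*5 + 158682 = 90 + 158682 = 158772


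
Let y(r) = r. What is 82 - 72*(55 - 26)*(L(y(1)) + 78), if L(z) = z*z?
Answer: -164870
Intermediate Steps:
L(z) = z²
82 - 72*(55 - 26)*(L(y(1)) + 78) = 82 - 72*(55 - 26)*(1² + 78) = 82 - 2088*(1 + 78) = 82 - 2088*79 = 82 - 72*2291 = 82 - 164952 = -164870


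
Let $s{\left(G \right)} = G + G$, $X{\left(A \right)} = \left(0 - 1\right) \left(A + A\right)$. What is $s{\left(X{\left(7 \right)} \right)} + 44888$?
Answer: $44860$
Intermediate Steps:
$X{\left(A \right)} = - 2 A$
$s{\left(G \right)} = 2 G$
$s{\left(X{\left(7 \right)} \right)} + 44888 = 2 \left(\left(-2\right) 7\right) + 44888 = 2 \left(-14\right) + 44888 = -28 + 44888 = 44860$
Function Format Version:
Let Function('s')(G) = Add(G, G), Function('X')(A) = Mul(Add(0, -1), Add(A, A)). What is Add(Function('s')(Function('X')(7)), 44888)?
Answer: 44860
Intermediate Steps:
Function('X')(A) = Mul(-2, A) (Function('X')(A) = Mul(-1, Mul(2, A)) = Mul(-2, A))
Function('s')(G) = Mul(2, G)
Add(Function('s')(Function('X')(7)), 44888) = Add(Mul(2, Mul(-2, 7)), 44888) = Add(Mul(2, -14), 44888) = Add(-28, 44888) = 44860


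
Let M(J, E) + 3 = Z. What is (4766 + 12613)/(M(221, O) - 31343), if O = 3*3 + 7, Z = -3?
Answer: -17379/31349 ≈ -0.55437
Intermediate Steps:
O = 16 (O = 9 + 7 = 16)
M(J, E) = -6 (M(J, E) = -3 - 3 = -6)
(4766 + 12613)/(M(221, O) - 31343) = (4766 + 12613)/(-6 - 31343) = 17379/(-31349) = 17379*(-1/31349) = -17379/31349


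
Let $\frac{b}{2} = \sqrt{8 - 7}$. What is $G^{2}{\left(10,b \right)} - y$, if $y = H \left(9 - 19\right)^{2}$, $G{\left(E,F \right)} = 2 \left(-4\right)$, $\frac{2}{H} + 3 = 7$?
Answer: $14$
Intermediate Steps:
$H = \frac{1}{2}$ ($H = \frac{2}{-3 + 7} = \frac{2}{4} = 2 \cdot \frac{1}{4} = \frac{1}{2} \approx 0.5$)
$b = 2$ ($b = 2 \sqrt{8 - 7} = 2 \sqrt{1} = 2 \cdot 1 = 2$)
$G{\left(E,F \right)} = -8$
$y = 50$ ($y = \frac{\left(9 - 19\right)^{2}}{2} = \frac{\left(-10\right)^{2}}{2} = \frac{1}{2} \cdot 100 = 50$)
$G^{2}{\left(10,b \right)} - y = \left(-8\right)^{2} - 50 = 64 - 50 = 14$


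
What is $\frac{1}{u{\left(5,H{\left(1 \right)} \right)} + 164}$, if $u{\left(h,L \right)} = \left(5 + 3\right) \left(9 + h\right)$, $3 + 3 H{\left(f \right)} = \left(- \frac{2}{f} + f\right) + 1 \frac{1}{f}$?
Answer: $\frac{1}{276} \approx 0.0036232$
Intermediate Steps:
$H{\left(f \right)} = -1 - \frac{1}{3 f} + \frac{f}{3}$ ($H{\left(f \right)} = -1 + \frac{\left(- \frac{2}{f} + f\right) + 1 \frac{1}{f}}{3} = -1 + \frac{\left(f - \frac{2}{f}\right) + \frac{1}{f}}{3} = -1 + \frac{f - \frac{1}{f}}{3} = -1 + \left(- \frac{1}{3 f} + \frac{f}{3}\right) = -1 - \frac{1}{3 f} + \frac{f}{3}$)
$u{\left(h,L \right)} = 72 + 8 h$ ($u{\left(h,L \right)} = 8 \left(9 + h\right) = 72 + 8 h$)
$\frac{1}{u{\left(5,H{\left(1 \right)} \right)} + 164} = \frac{1}{\left(72 + 8 \cdot 5\right) + 164} = \frac{1}{\left(72 + 40\right) + 164} = \frac{1}{112 + 164} = \frac{1}{276}$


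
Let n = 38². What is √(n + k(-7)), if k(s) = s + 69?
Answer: √1506 ≈ 38.807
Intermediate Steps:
k(s) = 69 + s
n = 1444
√(n + k(-7)) = √(1444 + (69 - 7)) = √(1444 + 62) = √1506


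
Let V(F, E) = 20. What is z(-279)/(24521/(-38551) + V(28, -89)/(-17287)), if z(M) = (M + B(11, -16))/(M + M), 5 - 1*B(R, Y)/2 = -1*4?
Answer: -19326502973/26329263914 ≈ -0.73403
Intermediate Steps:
B(R, Y) = 18 (B(R, Y) = 10 - (-2)*4 = 10 - 2*(-4) = 10 + 8 = 18)
z(M) = (18 + M)/(2*M) (z(M) = (M + 18)/(M + M) = (18 + M)/((2*M)) = (18 + M)*(1/(2*M)) = (18 + M)/(2*M))
z(-279)/(24521/(-38551) + V(28, -89)/(-17287)) = ((½)*(18 - 279)/(-279))/(24521/(-38551) + 20/(-17287)) = ((½)*(-1/279)*(-261))/(24521*(-1/38551) + 20*(-1/17287)) = 29/(62*(-24521/38551 - 20/17287)) = 29/(62*(-424665547/666431137)) = (29/62)*(-666431137/424665547) = -19326502973/26329263914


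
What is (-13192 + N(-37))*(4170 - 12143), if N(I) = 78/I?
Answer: 3892275086/37 ≈ 1.0520e+8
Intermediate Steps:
(-13192 + N(-37))*(4170 - 12143) = (-13192 + 78/(-37))*(4170 - 12143) = (-13192 + 78*(-1/37))*(-7973) = (-13192 - 78/37)*(-7973) = -488182/37*(-7973) = 3892275086/37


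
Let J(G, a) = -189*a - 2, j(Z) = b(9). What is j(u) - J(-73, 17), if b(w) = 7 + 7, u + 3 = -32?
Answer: 3229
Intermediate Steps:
u = -35 (u = -3 - 32 = -35)
b(w) = 14
j(Z) = 14
J(G, a) = -2 - 189*a
j(u) - J(-73, 17) = 14 - (-2 - 189*17) = 14 - (-2 - 3213) = 14 - 1*(-3215) = 14 + 3215 = 3229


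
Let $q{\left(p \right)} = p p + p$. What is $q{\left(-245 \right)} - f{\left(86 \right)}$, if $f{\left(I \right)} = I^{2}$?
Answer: $52384$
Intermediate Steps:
$q{\left(p \right)} = p + p^{2}$ ($q{\left(p \right)} = p^{2} + p = p + p^{2}$)
$q{\left(-245 \right)} - f{\left(86 \right)} = - 245 \left(1 - 245\right) - 86^{2} = \left(-245\right) \left(-244\right) - 7396 = 59780 - 7396 = 52384$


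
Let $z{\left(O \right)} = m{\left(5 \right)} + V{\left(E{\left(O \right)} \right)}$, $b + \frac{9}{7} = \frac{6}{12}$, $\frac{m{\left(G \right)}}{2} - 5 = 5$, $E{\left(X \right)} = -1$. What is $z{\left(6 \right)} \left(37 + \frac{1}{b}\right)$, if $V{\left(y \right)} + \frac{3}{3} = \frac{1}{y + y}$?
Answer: $\frac{14541}{22} \approx 660.95$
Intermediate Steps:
$m{\left(G \right)} = 20$ ($m{\left(G \right)} = 10 + 2 \cdot 5 = 10 + 10 = 20$)
$b = - \frac{11}{14}$ ($b = - \frac{9}{7} + \frac{6}{12} = - \frac{9}{7} + 6 \cdot \frac{1}{12} = - \frac{9}{7} + \frac{1}{2} = - \frac{11}{14} \approx -0.78571$)
$V{\left(y \right)} = -1 + \frac{1}{2 y}$ ($V{\left(y \right)} = -1 + \frac{1}{y + y} = -1 + \frac{1}{2 y}$)
$z{\left(O \right)} = \frac{37}{2}$ ($z{\left(O \right)} = 20 + \frac{\frac{1}{2} - -1}{-1} = 20 - \left(\frac{1}{2} + 1\right) = 20 - \frac{3}{2} = \frac{37}{2}$)
$z{\left(6 \right)} \left(37 + \frac{1}{b}\right) = \frac{37 \left(37 + \frac{1}{- \frac{11}{14}}\right)}{2} = \frac{37 \left(37 - \frac{14}{11}\right)}{2} = \frac{37}{2} \cdot \frac{393}{11} = \frac{14541}{22}$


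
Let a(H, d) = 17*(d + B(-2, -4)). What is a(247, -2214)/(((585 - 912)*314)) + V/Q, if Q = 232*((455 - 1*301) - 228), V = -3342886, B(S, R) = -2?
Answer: 85971900401/440693976 ≈ 195.08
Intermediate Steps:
a(H, d) = -34 + 17*d (a(H, d) = 17*(d - 2) = 17*(-2 + d) = -34 + 17*d)
Q = -17168 (Q = 232*((455 - 301) - 228) = 232*(154 - 228) = 232*(-74) = -17168)
a(247, -2214)/(((585 - 912)*314)) + V/Q = (-34 + 17*(-2214))/(((585 - 912)*314)) - 3342886/(-17168) = (-34 - 37638)/((-327*314)) - 3342886*(-1/17168) = -37672/(-102678) + 1671443/8584 = -37672*(-1/102678) + 1671443/8584 = 18836/51339 + 1671443/8584 = 85971900401/440693976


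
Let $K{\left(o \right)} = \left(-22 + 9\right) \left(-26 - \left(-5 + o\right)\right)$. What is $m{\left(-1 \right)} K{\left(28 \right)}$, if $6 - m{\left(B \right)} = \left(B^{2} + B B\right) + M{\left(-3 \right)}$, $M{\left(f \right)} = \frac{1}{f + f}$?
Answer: $\frac{15925}{6} \approx 2654.2$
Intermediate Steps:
$K{\left(o \right)} = 273 + 13 o$ ($K{\left(o \right)} = - 13 \left(-21 - o\right) = 273 + 13 o$)
$M{\left(f \right)} = \frac{1}{2 f}$
$m{\left(B \right)} = \frac{37}{6} - 2 B^{2}$ ($m{\left(B \right)} = 6 - \left(\left(B^{2} + B B\right) + \frac{1}{2 \left(-3\right)}\right) = 6 - \left(\left(B^{2} + B^{2}\right) + \frac{1}{2} \left(- \frac{1}{3}\right)\right) = 6 - \left(2 B^{2} - \frac{1}{6}\right) = 6 - \left(- \frac{1}{6} + 2 B^{2}\right) = \frac{37}{6} - 2 B^{2}$)
$m{\left(-1 \right)} K{\left(28 \right)} = \left(\frac{37}{6} - 2 \left(-1\right)^{2}\right) \left(273 + 13 \cdot 28\right) = \left(\frac{37}{6} - 2\right) \left(273 + 364\right) = \left(\frac{37}{6} - 2\right) 637 = \frac{25}{6} \cdot 637 = \frac{15925}{6}$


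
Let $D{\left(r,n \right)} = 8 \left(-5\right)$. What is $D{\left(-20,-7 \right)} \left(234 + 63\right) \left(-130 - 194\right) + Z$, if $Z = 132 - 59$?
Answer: $3849193$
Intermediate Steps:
$D{\left(r,n \right)} = -40$
$Z = 73$ ($Z = 132 - 59 = 73$)
$D{\left(-20,-7 \right)} \left(234 + 63\right) \left(-130 - 194\right) + Z = - 40 \left(234 + 63\right) \left(-130 - 194\right) + 73 = - 40 \cdot 297 \left(-324\right) + 73 = \left(-40\right) \left(-96228\right) + 73 = 3849120 + 73 = 3849193$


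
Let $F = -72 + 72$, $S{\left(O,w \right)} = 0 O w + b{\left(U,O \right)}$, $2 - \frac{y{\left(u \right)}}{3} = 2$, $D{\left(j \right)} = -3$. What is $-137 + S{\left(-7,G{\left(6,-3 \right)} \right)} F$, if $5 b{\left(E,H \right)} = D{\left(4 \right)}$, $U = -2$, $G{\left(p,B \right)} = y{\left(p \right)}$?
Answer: $-137$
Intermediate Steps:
$y{\left(u \right)} = 0$ ($y{\left(u \right)} = 6 - 6 = 0$)
$G{\left(p,B \right)} = 0$
$b{\left(E,H \right)} = - \frac{3}{5}$ ($b{\left(E,H \right)} = \frac{1}{5} \left(-3\right) = - \frac{3}{5}$)
$S{\left(O,w \right)} = - \frac{3}{5}$ ($S{\left(O,w \right)} = 0 O w - \frac{3}{5} = 0 w - \frac{3}{5} = 0 - \frac{3}{5} = - \frac{3}{5}$)
$F = 0$
$-137 + S{\left(-7,G{\left(6,-3 \right)} \right)} F = -137 - 0 = -137 + 0 = -137$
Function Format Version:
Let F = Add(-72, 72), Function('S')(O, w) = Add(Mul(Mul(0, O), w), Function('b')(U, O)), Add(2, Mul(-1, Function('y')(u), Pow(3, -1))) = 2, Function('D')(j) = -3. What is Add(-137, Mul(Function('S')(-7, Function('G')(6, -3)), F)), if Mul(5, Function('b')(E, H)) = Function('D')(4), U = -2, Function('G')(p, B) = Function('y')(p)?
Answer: -137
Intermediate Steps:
Function('y')(u) = 0 (Function('y')(u) = Add(6, Mul(-3, 2)) = Add(6, -6) = 0)
Function('G')(p, B) = 0
Function('b')(E, H) = Rational(-3, 5) (Function('b')(E, H) = Mul(Rational(1, 5), -3) = Rational(-3, 5))
Function('S')(O, w) = Rational(-3, 5) (Function('S')(O, w) = Add(Mul(Mul(0, O), w), Rational(-3, 5)) = Add(Mul(0, w), Rational(-3, 5)) = Add(0, Rational(-3, 5)) = Rational(-3, 5))
F = 0
Add(-137, Mul(Function('S')(-7, Function('G')(6, -3)), F)) = Add(-137, Mul(Rational(-3, 5), 0)) = Add(-137, 0) = -137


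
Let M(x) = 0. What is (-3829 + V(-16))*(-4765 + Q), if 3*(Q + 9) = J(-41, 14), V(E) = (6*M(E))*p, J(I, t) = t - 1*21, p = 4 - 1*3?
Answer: 54865741/3 ≈ 1.8289e+7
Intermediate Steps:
p = 1 (p = 4 - 3 = 1)
J(I, t) = -21 + t (J(I, t) = t - 21 = -21 + t)
V(E) = 0 (V(E) = (6*0)*1 = 0*1 = 0)
Q = -34/3 (Q = -9 + (-21 + 14)/3 = -9 + (⅓)*(-7) = -9 - 7/3 = -34/3 ≈ -11.333)
(-3829 + V(-16))*(-4765 + Q) = (-3829 + 0)*(-4765 - 34/3) = -3829*(-14329/3) = 54865741/3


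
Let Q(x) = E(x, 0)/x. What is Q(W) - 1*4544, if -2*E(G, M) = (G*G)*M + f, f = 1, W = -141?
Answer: -1281407/282 ≈ -4544.0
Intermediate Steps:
E(G, M) = -½ - M*G²/2 (E(G, M) = -((G*G)*M + 1)/2 = -(G²*M + 1)/2 = -(M*G² + 1)/2 = -(1 + M*G²)/2 = -½ - M*G²/2)
Q(x) = -1/(2*x) (Q(x) = (-½ - ½*0*x²)/x = (-½ + 0)/x = -1/(2*x))
Q(W) - 1*4544 = -½/(-141) - 1*4544 = -½*(-1/141) - 4544 = 1/282 - 4544 = -1281407/282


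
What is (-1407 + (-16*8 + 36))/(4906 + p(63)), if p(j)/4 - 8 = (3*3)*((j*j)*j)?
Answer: -1499/9006630 ≈ -0.00016643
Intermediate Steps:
p(j) = 32 + 36*j**3 (p(j) = 32 + 4*((3*3)*((j*j)*j)) = 32 + 4*(9*(j**2*j)) = 32 + 4*(9*j**3) = 32 + 36*j**3)
(-1407 + (-16*8 + 36))/(4906 + p(63)) = (-1407 + (-16*8 + 36))/(4906 + (32 + 36*63**3)) = (-1407 + (-128 + 36))/(4906 + (32 + 36*250047)) = (-1407 - 92)/(4906 + (32 + 9001692)) = -1499/(4906 + 9001724) = -1499/9006630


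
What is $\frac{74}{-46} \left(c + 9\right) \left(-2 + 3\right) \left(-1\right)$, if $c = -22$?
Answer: $- \frac{481}{23} \approx -20.913$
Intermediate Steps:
$\frac{74}{-46} \left(c + 9\right) \left(-2 + 3\right) \left(-1\right) = \frac{74}{-46} \left(-22 + 9\right) \left(-2 + 3\right) \left(-1\right) = 74 \left(- \frac{1}{46}\right) \left(-13\right) 1 \left(-1\right) = \left(- \frac{37}{23}\right) \left(-13\right) \left(-1\right) = \frac{481}{23} \left(-1\right) = - \frac{481}{23}$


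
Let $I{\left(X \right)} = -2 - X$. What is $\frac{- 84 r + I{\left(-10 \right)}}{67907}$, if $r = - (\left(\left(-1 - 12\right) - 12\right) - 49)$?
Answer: $- \frac{6208}{67907} \approx -0.091419$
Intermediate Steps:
$r = 74$ ($r = - (\left(-13 - 12\right) - 49) = - (-25 - 49) = \left(-1\right) \left(-74\right) = 74$)
$\frac{- 84 r + I{\left(-10 \right)}}{67907} = \frac{\left(-84\right) 74 - -8}{67907} = \left(-6216 + \left(-2 + 10\right)\right) \frac{1}{67907} = \left(-6216 + 8\right) \frac{1}{67907} = \left(-6208\right) \frac{1}{67907} = - \frac{6208}{67907}$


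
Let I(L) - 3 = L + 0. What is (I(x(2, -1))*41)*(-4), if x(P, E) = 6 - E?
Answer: -1640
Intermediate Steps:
I(L) = 3 + L (I(L) = 3 + (L + 0) = 3 + L)
(I(x(2, -1))*41)*(-4) = ((3 + (6 - 1*(-1)))*41)*(-4) = ((3 + (6 + 1))*41)*(-4) = ((3 + 7)*41)*(-4) = (10*41)*(-4) = 410*(-4) = -1640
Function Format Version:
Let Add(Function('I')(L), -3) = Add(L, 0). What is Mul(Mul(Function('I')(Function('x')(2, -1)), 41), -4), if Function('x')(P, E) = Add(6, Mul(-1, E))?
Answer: -1640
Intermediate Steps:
Function('I')(L) = Add(3, L) (Function('I')(L) = Add(3, Add(L, 0)) = Add(3, L))
Mul(Mul(Function('I')(Function('x')(2, -1)), 41), -4) = Mul(Mul(Add(3, Add(6, Mul(-1, -1))), 41), -4) = Mul(Mul(Add(3, Add(6, 1)), 41), -4) = Mul(Mul(Add(3, 7), 41), -4) = Mul(Mul(10, 41), -4) = Mul(410, -4) = -1640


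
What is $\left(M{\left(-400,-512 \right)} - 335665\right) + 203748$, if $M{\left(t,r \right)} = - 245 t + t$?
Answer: $-34317$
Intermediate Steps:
$M{\left(t,r \right)} = - 244 t$
$\left(M{\left(-400,-512 \right)} - 335665\right) + 203748 = \left(\left(-244\right) \left(-400\right) - 335665\right) + 203748 = \left(97600 - 335665\right) + 203748 = -238065 + 203748 = -34317$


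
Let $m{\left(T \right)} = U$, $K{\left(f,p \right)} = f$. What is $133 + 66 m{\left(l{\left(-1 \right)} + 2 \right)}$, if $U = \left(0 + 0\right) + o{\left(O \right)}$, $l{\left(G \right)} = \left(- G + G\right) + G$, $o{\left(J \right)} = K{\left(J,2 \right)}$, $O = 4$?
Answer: $397$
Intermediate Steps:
$o{\left(J \right)} = J$
$l{\left(G \right)} = G$ ($l{\left(G \right)} = 0 + G = G$)
$U = 4$ ($U = \left(0 + 0\right) + 4 = 0 + 4 = 4$)
$m{\left(T \right)} = 4$
$133 + 66 m{\left(l{\left(-1 \right)} + 2 \right)} = 133 + 66 \cdot 4 = 133 + 264 = 397$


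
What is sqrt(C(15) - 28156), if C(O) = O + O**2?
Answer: 2*I*sqrt(6979) ≈ 167.08*I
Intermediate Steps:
sqrt(C(15) - 28156) = sqrt(15*(1 + 15) - 28156) = sqrt(15*16 - 28156) = sqrt(240 - 28156) = sqrt(-27916) = 2*I*sqrt(6979)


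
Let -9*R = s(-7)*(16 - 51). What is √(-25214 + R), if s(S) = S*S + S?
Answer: 4*I*√14091/3 ≈ 158.27*I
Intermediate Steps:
s(S) = S + S² (s(S) = S² + S = S + S²)
R = 490/3 (R = -(-7*(1 - 7))*(16 - 51)/9 = -(-7*(-6))*(-35)/9 = -14*(-35)/3 = -⅑*(-1470) = 490/3 ≈ 163.33)
√(-25214 + R) = √(-25214 + 490/3) = √(-75152/3) = 4*I*√14091/3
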